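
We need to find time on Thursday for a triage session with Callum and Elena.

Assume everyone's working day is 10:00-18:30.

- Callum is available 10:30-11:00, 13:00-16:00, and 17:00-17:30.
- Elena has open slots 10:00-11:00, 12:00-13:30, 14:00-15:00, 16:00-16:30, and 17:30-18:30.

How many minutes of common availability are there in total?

Callum ∩ Elena: 10:30–11:00, 13:00–13:30, 14:00–15:00.
Total common minutes: 30 + 30 + 60 = 120.

120 minutes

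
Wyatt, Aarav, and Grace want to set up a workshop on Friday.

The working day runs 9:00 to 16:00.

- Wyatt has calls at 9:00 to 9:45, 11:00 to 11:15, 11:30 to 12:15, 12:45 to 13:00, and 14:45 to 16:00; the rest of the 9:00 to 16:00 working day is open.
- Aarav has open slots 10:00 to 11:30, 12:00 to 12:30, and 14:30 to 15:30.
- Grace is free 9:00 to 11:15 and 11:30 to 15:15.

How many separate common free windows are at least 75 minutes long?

Wyatt free within 09:00–16:00: 09:45–11:00, 11:15–11:30, 12:15–12:45, 13:00–14:45.
Wyatt ∩ Aarav: 10:00–11:00, 11:15–11:30, 12:15–12:30, 14:30–14:45.
Wyatt ∩ Aarav ∩ Grace: 10:00–11:00, 12:15–12:30, 14:30–14:45.
Windows ≥ 75 min: (none).
That's 0 windows.

0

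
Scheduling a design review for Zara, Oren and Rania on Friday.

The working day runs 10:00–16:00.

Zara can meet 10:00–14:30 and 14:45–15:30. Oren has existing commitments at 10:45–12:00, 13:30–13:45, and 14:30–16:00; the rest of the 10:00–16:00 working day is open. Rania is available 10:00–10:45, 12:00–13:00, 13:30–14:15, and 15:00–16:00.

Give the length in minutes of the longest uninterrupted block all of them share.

Oren free within 10:00–16:00: 10:00–10:45, 12:00–13:30, 13:45–14:30.
Zara ∩ Oren: 10:00–10:45, 12:00–13:30, 13:45–14:30.
Zara ∩ Oren ∩ Rania: 10:00–10:45, 12:00–13:00, 13:45–14:15.
Common window lengths: 45, 60, 30 min; longest is 60.

60 minutes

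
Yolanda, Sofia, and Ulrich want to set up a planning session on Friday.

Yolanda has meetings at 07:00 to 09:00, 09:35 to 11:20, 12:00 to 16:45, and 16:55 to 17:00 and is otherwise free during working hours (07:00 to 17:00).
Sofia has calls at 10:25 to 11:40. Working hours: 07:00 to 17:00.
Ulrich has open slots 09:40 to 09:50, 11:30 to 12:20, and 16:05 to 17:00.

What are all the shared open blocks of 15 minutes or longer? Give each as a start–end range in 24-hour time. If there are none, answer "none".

11:40–12:00

Yolanda free within 07:00–17:00: 09:00–09:35, 11:20–12:00, 16:45–16:55.
Sofia free within 07:00–17:00: 07:00–10:25, 11:40–17:00.
Yolanda ∩ Sofia: 09:00–09:35, 11:40–12:00, 16:45–16:55.
Yolanda ∩ Sofia ∩ Ulrich: 11:40–12:00, 16:45–16:55.
Windows ≥ 15 min: 11:40–12:00.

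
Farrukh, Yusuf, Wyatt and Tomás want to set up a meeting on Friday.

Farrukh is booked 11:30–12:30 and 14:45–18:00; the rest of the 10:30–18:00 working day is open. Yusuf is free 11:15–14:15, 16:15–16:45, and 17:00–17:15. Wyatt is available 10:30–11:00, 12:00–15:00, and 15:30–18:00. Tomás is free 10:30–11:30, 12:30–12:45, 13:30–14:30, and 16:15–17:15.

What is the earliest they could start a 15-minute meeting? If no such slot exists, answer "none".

12:30

Farrukh free within 10:30–18:00: 10:30–11:30, 12:30–14:45.
Farrukh ∩ Yusuf: 11:15–11:30, 12:30–14:15.
Farrukh ∩ Yusuf ∩ Wyatt: 12:30–14:15.
Farrukh ∩ Yusuf ∩ Wyatt ∩ Tomás: 12:30–12:45, 13:30–14:15.
Windows ≥ 15 min: 12:30–12:45, 13:30–14:15.
Earliest such window starts at 12:30.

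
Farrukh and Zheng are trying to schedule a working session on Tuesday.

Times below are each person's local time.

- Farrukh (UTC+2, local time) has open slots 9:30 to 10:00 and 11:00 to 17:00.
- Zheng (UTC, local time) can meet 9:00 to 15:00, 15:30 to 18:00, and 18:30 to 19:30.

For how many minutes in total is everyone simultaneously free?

Farrukh → UTC: 07:30–08:00, 09:00–15:00.
Zheng → UTC: 09:00–15:00, 15:30–18:00, 18:30–19:30.
Farrukh ∩ Zheng: 09:00–15:00.
Total common minutes: 360.

360 minutes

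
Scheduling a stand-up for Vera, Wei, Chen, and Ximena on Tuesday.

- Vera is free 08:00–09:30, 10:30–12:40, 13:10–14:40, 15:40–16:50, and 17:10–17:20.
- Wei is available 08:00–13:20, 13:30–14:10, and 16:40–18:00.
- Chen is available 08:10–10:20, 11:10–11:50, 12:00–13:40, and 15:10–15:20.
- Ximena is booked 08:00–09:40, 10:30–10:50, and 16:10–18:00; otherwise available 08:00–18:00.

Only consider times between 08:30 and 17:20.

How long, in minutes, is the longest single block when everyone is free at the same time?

40 minutes

Ximena free within 08:00–18:00: 09:40–10:30, 10:50–16:10.
Vera ∩ Wei: 08:00–09:30, 10:30–12:40, 13:10–13:20, 13:30–14:10, 16:40–16:50, 17:10–17:20.
Vera ∩ Wei ∩ Chen: 08:10–09:30, 11:10–11:50, 12:00–12:40, 13:10–13:20, 13:30–13:40.
Vera ∩ Wei ∩ Chen ∩ Ximena: 11:10–11:50, 12:00–12:40, 13:10–13:20, 13:30–13:40.
Restricted to 08:30–17:20: 11:10–11:50, 12:00–12:40, 13:10–13:20, 13:30–13:40.
Common window lengths: 40, 40, 10, 10 min; longest is 40.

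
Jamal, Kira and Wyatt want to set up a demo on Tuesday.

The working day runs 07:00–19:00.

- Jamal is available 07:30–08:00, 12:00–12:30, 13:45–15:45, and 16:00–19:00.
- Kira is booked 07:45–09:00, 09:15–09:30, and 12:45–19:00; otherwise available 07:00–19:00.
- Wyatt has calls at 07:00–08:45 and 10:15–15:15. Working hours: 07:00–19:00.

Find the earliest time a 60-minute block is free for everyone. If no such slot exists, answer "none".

none

Kira free within 07:00–19:00: 07:00–07:45, 09:00–09:15, 09:30–12:45.
Wyatt free within 07:00–19:00: 08:45–10:15, 15:15–19:00.
Jamal ∩ Kira: 07:30–07:45, 12:00–12:30.
Jamal ∩ Kira ∩ Wyatt: (none).
Windows ≥ 60 min: (none).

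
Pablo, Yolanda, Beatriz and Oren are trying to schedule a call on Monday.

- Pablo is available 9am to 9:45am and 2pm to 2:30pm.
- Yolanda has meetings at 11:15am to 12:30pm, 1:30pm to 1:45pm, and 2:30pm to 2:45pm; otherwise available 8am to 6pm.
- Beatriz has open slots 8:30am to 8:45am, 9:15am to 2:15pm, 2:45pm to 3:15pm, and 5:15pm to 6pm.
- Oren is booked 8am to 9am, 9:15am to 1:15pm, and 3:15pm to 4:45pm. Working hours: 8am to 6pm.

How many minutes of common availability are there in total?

15 minutes

Yolanda free within 08:00–18:00: 08:00–11:15, 12:30–13:30, 13:45–14:30, 14:45–18:00.
Oren free within 08:00–18:00: 09:00–09:15, 13:15–15:15, 16:45–18:00.
Pablo ∩ Yolanda: 09:00–09:45, 14:00–14:30.
Pablo ∩ Yolanda ∩ Beatriz: 09:15–09:45, 14:00–14:15.
Pablo ∩ Yolanda ∩ Beatriz ∩ Oren: 14:00–14:15.
Total common minutes: 15.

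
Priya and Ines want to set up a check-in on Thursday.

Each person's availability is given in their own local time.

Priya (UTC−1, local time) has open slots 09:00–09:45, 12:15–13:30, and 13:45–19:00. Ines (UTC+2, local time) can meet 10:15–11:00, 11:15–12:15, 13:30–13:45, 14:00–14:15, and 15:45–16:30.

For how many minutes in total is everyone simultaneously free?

60 minutes

Priya → UTC: 10:00–10:45, 13:15–14:30, 14:45–20:00.
Ines → UTC: 08:15–09:00, 09:15–10:15, 11:30–11:45, 12:00–12:15, 13:45–14:30.
Priya ∩ Ines: 10:00–10:15, 13:45–14:30.
Total common minutes: 15 + 45 = 60.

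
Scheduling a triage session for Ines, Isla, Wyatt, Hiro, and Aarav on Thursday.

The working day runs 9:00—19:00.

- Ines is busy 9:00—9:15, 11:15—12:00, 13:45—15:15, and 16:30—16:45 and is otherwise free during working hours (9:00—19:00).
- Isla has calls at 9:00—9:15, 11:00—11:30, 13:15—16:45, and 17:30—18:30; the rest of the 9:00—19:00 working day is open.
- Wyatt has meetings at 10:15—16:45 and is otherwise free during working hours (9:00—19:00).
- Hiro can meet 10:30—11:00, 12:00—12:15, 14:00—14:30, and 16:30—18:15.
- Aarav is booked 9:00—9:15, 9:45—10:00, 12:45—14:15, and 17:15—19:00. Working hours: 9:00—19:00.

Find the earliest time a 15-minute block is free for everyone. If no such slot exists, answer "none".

16:45

Ines free within 09:00–19:00: 09:15–11:15, 12:00–13:45, 15:15–16:30, 16:45–19:00.
Isla free within 09:00–19:00: 09:15–11:00, 11:30–13:15, 16:45–17:30, 18:30–19:00.
Wyatt free within 09:00–19:00: 09:00–10:15, 16:45–19:00.
Aarav free within 09:00–19:00: 09:15–09:45, 10:00–12:45, 14:15–17:15.
Ines ∩ Isla: 09:15–11:00, 12:00–13:15, 16:45–17:30, 18:30–19:00.
Ines ∩ Isla ∩ Wyatt: 09:15–10:15, 16:45–17:30, 18:30–19:00.
Ines ∩ Isla ∩ Wyatt ∩ Hiro: 16:45–17:30.
Ines ∩ Isla ∩ Wyatt ∩ Hiro ∩ Aarav: 16:45–17:15.
Windows ≥ 15 min: 16:45–17:15.
Earliest such window starts at 16:45.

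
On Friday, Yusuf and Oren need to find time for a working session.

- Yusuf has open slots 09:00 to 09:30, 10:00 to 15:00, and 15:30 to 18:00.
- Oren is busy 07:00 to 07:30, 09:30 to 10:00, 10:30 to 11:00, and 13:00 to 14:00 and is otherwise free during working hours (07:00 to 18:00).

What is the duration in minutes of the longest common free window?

150 minutes

Oren free within 07:00–18:00: 07:30–09:30, 10:00–10:30, 11:00–13:00, 14:00–18:00.
Yusuf ∩ Oren: 09:00–09:30, 10:00–10:30, 11:00–13:00, 14:00–15:00, 15:30–18:00.
Common window lengths: 30, 30, 120, 60, 150 min; longest is 150.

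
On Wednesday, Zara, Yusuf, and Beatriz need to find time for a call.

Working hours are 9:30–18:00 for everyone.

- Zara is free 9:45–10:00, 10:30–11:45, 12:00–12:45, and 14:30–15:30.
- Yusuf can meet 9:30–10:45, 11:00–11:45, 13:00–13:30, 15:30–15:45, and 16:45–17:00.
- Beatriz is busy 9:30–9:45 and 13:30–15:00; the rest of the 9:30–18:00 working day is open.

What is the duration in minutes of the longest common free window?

Beatriz free within 09:30–18:00: 09:45–13:30, 15:00–18:00.
Zara ∩ Yusuf: 09:45–10:00, 10:30–10:45, 11:00–11:45.
Zara ∩ Yusuf ∩ Beatriz: 09:45–10:00, 10:30–10:45, 11:00–11:45.
Common window lengths: 15, 15, 45 min; longest is 45.

45 minutes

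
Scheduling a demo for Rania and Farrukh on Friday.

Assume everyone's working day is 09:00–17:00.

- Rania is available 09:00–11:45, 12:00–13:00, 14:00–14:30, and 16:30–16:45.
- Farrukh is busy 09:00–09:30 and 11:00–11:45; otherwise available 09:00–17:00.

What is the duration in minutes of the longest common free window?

Farrukh free within 09:00–17:00: 09:30–11:00, 11:45–17:00.
Rania ∩ Farrukh: 09:30–11:00, 12:00–13:00, 14:00–14:30, 16:30–16:45.
Common window lengths: 90, 60, 30, 15 min; longest is 90.

90 minutes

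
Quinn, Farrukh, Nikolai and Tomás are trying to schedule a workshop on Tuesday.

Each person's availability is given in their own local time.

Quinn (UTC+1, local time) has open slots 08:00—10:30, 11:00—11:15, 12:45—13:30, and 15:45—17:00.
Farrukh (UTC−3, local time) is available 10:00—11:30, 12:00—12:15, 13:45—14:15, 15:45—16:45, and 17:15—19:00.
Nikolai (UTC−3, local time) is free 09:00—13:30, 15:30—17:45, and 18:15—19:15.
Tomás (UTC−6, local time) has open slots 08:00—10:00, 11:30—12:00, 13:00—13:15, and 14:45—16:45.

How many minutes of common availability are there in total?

15 minutes

Quinn → UTC: 07:00–09:30, 10:00–10:15, 11:45–12:30, 14:45–16:00.
Farrukh → UTC: 13:00–14:30, 15:00–15:15, 16:45–17:15, 18:45–19:45, 20:15–22:00.
Nikolai → UTC: 12:00–16:30, 18:30–20:45, 21:15–22:15.
Tomás → UTC: 14:00–16:00, 17:30–18:00, 19:00–19:15, 20:45–22:45.
Quinn ∩ Farrukh: 15:00–15:15.
Quinn ∩ Farrukh ∩ Nikolai: 15:00–15:15.
Quinn ∩ Farrukh ∩ Nikolai ∩ Tomás: 15:00–15:15.
Total common minutes: 15.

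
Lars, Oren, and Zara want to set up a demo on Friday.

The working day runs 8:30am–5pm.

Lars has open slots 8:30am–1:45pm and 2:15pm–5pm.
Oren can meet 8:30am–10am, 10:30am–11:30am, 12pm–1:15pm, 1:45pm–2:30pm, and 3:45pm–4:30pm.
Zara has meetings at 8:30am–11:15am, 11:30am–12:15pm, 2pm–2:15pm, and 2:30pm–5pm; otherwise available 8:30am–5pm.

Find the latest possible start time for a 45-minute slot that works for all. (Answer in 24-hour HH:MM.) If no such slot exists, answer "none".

Zara free within 08:30–17:00: 11:15–11:30, 12:15–14:00, 14:15–14:30.
Lars ∩ Oren: 08:30–10:00, 10:30–11:30, 12:00–13:15, 14:15–14:30, 15:45–16:30.
Lars ∩ Oren ∩ Zara: 11:15–11:30, 12:15–13:15, 14:15–14:30.
Windows ≥ 45 min: 12:15–13:15.
Latest start in the last window 12:15–13:15 is 13:15 − 45 min = 12:30.

12:30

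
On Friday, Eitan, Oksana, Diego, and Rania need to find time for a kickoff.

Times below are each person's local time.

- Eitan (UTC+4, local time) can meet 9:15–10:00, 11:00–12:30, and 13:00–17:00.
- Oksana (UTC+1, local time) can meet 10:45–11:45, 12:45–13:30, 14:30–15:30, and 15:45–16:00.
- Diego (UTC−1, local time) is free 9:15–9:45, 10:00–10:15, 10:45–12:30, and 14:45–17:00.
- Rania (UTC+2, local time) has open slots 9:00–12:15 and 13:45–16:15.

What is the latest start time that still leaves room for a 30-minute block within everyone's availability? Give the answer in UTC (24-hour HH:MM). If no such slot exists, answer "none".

Eitan → UTC: 05:15–06:00, 07:00–08:30, 09:00–13:00.
Oksana → UTC: 09:45–10:45, 11:45–12:30, 13:30–14:30, 14:45–15:00.
Diego → UTC: 10:15–10:45, 11:00–11:15, 11:45–13:30, 15:45–18:00.
Rania → UTC: 07:00–10:15, 11:45–14:15.
Eitan ∩ Oksana: 09:45–10:45, 11:45–12:30.
Eitan ∩ Oksana ∩ Diego: 10:15–10:45, 11:45–12:30.
Eitan ∩ Oksana ∩ Diego ∩ Rania: 11:45–12:30.
Windows ≥ 30 min: 11:45–12:30.
Latest start in the last window 11:45–12:30 is 12:30 − 30 min = 12:00.

12:00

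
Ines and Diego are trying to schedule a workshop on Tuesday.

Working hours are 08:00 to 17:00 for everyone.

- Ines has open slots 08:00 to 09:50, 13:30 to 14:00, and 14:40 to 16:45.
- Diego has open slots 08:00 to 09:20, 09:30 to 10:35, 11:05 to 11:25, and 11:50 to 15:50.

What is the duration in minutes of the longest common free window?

80 minutes

Ines ∩ Diego: 08:00–09:20, 09:30–09:50, 13:30–14:00, 14:40–15:50.
Common window lengths: 80, 20, 30, 70 min; longest is 80.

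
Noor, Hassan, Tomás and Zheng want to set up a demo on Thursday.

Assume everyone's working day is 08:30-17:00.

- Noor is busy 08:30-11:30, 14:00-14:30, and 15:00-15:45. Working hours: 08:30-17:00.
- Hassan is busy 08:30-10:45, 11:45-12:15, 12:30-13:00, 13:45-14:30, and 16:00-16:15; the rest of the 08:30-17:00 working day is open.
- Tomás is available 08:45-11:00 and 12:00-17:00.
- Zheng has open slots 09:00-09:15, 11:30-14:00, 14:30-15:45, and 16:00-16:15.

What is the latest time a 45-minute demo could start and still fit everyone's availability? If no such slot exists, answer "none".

Noor free within 08:30–17:00: 11:30–14:00, 14:30–15:00, 15:45–17:00.
Hassan free within 08:30–17:00: 10:45–11:45, 12:15–12:30, 13:00–13:45, 14:30–16:00, 16:15–17:00.
Noor ∩ Hassan: 11:30–11:45, 12:15–12:30, 13:00–13:45, 14:30–15:00, 15:45–16:00, 16:15–17:00.
Noor ∩ Hassan ∩ Tomás: 12:15–12:30, 13:00–13:45, 14:30–15:00, 15:45–16:00, 16:15–17:00.
Noor ∩ Hassan ∩ Tomás ∩ Zheng: 12:15–12:30, 13:00–13:45, 14:30–15:00.
Windows ≥ 45 min: 13:00–13:45.
Latest start in the last window 13:00–13:45 is 13:45 − 45 min = 13:00.

13:00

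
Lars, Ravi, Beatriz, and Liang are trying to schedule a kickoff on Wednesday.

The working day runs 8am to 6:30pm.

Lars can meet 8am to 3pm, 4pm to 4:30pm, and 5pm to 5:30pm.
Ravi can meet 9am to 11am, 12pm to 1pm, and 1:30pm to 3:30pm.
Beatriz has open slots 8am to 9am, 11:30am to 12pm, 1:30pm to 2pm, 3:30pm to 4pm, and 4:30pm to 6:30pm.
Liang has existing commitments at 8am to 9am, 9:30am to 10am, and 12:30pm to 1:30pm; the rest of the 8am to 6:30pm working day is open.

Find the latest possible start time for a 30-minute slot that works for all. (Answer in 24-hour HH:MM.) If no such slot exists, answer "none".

Liang free within 08:00–18:30: 09:00–09:30, 10:00–12:30, 13:30–18:30.
Lars ∩ Ravi: 09:00–11:00, 12:00–13:00, 13:30–15:00.
Lars ∩ Ravi ∩ Beatriz: 13:30–14:00.
Lars ∩ Ravi ∩ Beatriz ∩ Liang: 13:30–14:00.
Windows ≥ 30 min: 13:30–14:00.
Latest start in the last window 13:30–14:00 is 14:00 − 30 min = 13:30.

13:30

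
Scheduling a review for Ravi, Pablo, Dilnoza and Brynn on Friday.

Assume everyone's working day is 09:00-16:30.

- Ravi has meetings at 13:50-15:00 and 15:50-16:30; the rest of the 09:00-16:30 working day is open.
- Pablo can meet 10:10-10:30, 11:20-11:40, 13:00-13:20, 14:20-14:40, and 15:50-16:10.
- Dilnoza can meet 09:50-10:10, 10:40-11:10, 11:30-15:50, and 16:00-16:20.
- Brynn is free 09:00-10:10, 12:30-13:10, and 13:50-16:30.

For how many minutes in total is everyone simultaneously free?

Ravi free within 09:00–16:30: 09:00–13:50, 15:00–15:50.
Ravi ∩ Pablo: 10:10–10:30, 11:20–11:40, 13:00–13:20.
Ravi ∩ Pablo ∩ Dilnoza: 11:30–11:40, 13:00–13:20.
Ravi ∩ Pablo ∩ Dilnoza ∩ Brynn: 13:00–13:10.
Total common minutes: 10.

10 minutes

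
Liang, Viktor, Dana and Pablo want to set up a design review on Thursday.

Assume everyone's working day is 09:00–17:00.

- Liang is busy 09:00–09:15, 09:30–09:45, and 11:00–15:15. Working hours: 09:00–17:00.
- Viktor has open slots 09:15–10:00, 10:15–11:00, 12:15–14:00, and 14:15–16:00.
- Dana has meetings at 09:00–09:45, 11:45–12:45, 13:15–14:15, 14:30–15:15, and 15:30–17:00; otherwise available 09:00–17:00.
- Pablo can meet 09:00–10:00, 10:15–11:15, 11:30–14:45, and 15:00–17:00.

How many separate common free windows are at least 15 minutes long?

3

Liang free within 09:00–17:00: 09:15–09:30, 09:45–11:00, 15:15–17:00.
Dana free within 09:00–17:00: 09:45–11:45, 12:45–13:15, 14:15–14:30, 15:15–15:30.
Liang ∩ Viktor: 09:15–09:30, 09:45–10:00, 10:15–11:00, 15:15–16:00.
Liang ∩ Viktor ∩ Dana: 09:45–10:00, 10:15–11:00, 15:15–15:30.
Liang ∩ Viktor ∩ Dana ∩ Pablo: 09:45–10:00, 10:15–11:00, 15:15–15:30.
Windows ≥ 15 min: 09:45–10:00, 10:15–11:00, 15:15–15:30.
That's 3 windows.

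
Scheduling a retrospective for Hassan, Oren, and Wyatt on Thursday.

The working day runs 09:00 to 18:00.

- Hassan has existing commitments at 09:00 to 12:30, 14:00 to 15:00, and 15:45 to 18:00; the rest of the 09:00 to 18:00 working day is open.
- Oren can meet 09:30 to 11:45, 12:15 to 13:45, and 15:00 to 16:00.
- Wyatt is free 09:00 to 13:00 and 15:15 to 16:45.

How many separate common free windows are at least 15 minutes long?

Hassan free within 09:00–18:00: 12:30–14:00, 15:00–15:45.
Hassan ∩ Oren: 12:30–13:45, 15:00–15:45.
Hassan ∩ Oren ∩ Wyatt: 12:30–13:00, 15:15–15:45.
Windows ≥ 15 min: 12:30–13:00, 15:15–15:45.
That's 2 windows.

2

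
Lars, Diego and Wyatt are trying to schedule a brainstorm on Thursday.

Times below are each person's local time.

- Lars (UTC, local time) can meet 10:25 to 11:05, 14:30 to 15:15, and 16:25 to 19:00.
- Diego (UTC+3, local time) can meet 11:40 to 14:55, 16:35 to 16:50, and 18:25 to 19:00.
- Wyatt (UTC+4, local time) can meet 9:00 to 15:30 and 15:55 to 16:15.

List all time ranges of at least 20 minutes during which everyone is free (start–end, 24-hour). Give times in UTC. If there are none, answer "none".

Lars → UTC: 10:25–11:05, 14:30–15:15, 16:25–19:00.
Diego → UTC: 08:40–11:55, 13:35–13:50, 15:25–16:00.
Wyatt → UTC: 05:00–11:30, 11:55–12:15.
Lars ∩ Diego: 10:25–11:05.
Lars ∩ Diego ∩ Wyatt: 10:25–11:05.
Windows ≥ 20 min: 10:25–11:05.

10:25–11:05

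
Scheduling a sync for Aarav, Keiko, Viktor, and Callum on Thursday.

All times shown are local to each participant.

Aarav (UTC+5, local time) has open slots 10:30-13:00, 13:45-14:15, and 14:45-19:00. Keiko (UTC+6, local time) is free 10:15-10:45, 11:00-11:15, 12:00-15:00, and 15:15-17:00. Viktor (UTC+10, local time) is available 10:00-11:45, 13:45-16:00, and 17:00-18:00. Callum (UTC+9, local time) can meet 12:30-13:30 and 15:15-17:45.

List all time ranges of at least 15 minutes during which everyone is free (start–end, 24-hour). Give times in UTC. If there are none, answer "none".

07:00–08:00

Aarav → UTC: 05:30–08:00, 08:45–09:15, 09:45–14:00.
Keiko → UTC: 04:15–04:45, 05:00–05:15, 06:00–09:00, 09:15–11:00.
Viktor → UTC: 00:00–01:45, 03:45–06:00, 07:00–08:00.
Callum → UTC: 03:30–04:30, 06:15–08:45.
Aarav ∩ Keiko: 06:00–08:00, 08:45–09:00, 09:45–11:00.
Aarav ∩ Keiko ∩ Viktor: 07:00–08:00.
Aarav ∩ Keiko ∩ Viktor ∩ Callum: 07:00–08:00.
Windows ≥ 15 min: 07:00–08:00.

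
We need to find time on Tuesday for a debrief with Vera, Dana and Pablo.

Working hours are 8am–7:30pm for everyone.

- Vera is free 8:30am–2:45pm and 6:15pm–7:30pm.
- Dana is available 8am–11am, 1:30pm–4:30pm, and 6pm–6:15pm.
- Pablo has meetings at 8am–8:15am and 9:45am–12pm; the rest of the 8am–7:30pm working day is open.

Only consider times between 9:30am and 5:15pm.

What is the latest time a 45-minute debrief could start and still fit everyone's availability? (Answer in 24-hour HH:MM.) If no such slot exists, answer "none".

14:00

Pablo free within 08:00–19:30: 08:15–09:45, 12:00–19:30.
Vera ∩ Dana: 08:30–11:00, 13:30–14:45.
Vera ∩ Dana ∩ Pablo: 08:30–09:45, 13:30–14:45.
Restricted to 09:30–17:15: 09:30–09:45, 13:30–14:45.
Windows ≥ 45 min: 13:30–14:45.
Latest start in the last window 13:30–14:45 is 14:45 − 45 min = 14:00.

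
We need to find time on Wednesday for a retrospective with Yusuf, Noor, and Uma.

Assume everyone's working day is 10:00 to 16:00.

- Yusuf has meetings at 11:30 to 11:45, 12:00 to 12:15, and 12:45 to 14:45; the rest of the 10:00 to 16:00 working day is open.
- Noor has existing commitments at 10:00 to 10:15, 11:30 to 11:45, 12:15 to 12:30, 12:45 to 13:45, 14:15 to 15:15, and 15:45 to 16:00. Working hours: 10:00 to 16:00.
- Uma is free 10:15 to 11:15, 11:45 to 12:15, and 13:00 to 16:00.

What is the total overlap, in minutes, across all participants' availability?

105 minutes

Yusuf free within 10:00–16:00: 10:00–11:30, 11:45–12:00, 12:15–12:45, 14:45–16:00.
Noor free within 10:00–16:00: 10:15–11:30, 11:45–12:15, 12:30–12:45, 13:45–14:15, 15:15–15:45.
Yusuf ∩ Noor: 10:15–11:30, 11:45–12:00, 12:30–12:45, 15:15–15:45.
Yusuf ∩ Noor ∩ Uma: 10:15–11:15, 11:45–12:00, 15:15–15:45.
Total common minutes: 60 + 15 + 30 = 105.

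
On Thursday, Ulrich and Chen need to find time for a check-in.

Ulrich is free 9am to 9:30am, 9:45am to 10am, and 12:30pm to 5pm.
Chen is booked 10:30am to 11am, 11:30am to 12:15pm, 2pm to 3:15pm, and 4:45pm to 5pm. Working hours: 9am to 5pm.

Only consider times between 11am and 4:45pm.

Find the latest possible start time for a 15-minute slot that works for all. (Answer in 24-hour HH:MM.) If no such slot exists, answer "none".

Chen free within 09:00–17:00: 09:00–10:30, 11:00–11:30, 12:15–14:00, 15:15–16:45.
Ulrich ∩ Chen: 09:00–09:30, 09:45–10:00, 12:30–14:00, 15:15–16:45.
Restricted to 11:00–16:45: 12:30–14:00, 15:15–16:45.
Windows ≥ 15 min: 12:30–14:00, 15:15–16:45.
Latest start in the last window 15:15–16:45 is 16:45 − 15 min = 16:30.

16:30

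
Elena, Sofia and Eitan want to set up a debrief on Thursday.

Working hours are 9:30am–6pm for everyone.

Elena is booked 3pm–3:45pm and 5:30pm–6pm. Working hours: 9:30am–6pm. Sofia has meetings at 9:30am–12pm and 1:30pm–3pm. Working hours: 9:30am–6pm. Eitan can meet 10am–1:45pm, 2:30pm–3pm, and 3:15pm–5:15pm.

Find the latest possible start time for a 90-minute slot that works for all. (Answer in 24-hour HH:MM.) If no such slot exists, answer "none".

15:45

Elena free within 09:30–18:00: 09:30–15:00, 15:45–17:30.
Sofia free within 09:30–18:00: 12:00–13:30, 15:00–18:00.
Elena ∩ Sofia: 12:00–13:30, 15:45–17:30.
Elena ∩ Sofia ∩ Eitan: 12:00–13:30, 15:45–17:15.
Windows ≥ 90 min: 12:00–13:30, 15:45–17:15.
Latest start in the last window 15:45–17:15 is 17:15 − 90 min = 15:45.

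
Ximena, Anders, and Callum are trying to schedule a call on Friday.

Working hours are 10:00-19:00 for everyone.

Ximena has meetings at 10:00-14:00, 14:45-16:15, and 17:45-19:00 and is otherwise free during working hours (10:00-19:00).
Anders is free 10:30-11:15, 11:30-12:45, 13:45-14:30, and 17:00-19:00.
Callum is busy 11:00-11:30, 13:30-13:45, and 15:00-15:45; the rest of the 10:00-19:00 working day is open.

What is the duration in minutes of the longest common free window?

Ximena free within 10:00–19:00: 14:00–14:45, 16:15–17:45.
Callum free within 10:00–19:00: 10:00–11:00, 11:30–13:30, 13:45–15:00, 15:45–19:00.
Ximena ∩ Anders: 14:00–14:30, 17:00–17:45.
Ximena ∩ Anders ∩ Callum: 14:00–14:30, 17:00–17:45.
Common window lengths: 30, 45 min; longest is 45.

45 minutes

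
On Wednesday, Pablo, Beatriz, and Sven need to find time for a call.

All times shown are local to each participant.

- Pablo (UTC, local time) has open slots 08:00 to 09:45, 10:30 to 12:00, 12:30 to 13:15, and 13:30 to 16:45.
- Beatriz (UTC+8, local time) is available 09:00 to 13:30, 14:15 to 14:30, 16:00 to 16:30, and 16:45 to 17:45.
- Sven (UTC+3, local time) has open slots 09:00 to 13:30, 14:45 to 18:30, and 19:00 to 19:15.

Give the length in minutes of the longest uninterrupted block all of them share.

60 minutes

Pablo → UTC: 08:00–09:45, 10:30–12:00, 12:30–13:15, 13:30–16:45.
Beatriz → UTC: 01:00–05:30, 06:15–06:30, 08:00–08:30, 08:45–09:45.
Sven → UTC: 06:00–10:30, 11:45–15:30, 16:00–16:15.
Pablo ∩ Beatriz: 08:00–08:30, 08:45–09:45.
Pablo ∩ Beatriz ∩ Sven: 08:00–08:30, 08:45–09:45.
Common window lengths: 30, 60 min; longest is 60.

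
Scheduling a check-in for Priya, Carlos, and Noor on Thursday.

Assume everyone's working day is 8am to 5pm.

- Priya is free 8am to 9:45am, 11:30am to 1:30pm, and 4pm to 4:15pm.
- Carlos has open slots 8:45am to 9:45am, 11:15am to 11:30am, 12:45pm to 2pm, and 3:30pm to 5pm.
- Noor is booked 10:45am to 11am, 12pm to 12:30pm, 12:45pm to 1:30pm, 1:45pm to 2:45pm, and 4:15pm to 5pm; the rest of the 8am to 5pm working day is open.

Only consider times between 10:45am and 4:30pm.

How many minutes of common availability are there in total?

15 minutes

Noor free within 08:00–17:00: 08:00–10:45, 11:00–12:00, 12:30–12:45, 13:30–13:45, 14:45–16:15.
Priya ∩ Carlos: 08:45–09:45, 12:45–13:30, 16:00–16:15.
Priya ∩ Carlos ∩ Noor: 08:45–09:45, 16:00–16:15.
Restricted to 10:45–16:30: 16:00–16:15.
Total common minutes: 15.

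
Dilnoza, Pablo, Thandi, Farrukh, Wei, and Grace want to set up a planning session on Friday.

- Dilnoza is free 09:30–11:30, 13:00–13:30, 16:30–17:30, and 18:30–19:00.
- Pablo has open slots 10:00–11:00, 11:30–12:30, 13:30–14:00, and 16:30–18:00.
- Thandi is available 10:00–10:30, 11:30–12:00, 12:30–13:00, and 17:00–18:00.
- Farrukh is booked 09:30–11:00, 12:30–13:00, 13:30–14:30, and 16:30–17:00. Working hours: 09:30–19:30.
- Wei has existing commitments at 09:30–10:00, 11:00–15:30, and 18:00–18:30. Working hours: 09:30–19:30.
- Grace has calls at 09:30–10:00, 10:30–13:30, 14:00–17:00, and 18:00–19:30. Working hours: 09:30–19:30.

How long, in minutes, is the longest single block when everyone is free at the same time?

Farrukh free within 09:30–19:30: 11:00–12:30, 13:00–13:30, 14:30–16:30, 17:00–19:30.
Wei free within 09:30–19:30: 10:00–11:00, 15:30–18:00, 18:30–19:30.
Grace free within 09:30–19:30: 10:00–10:30, 13:30–14:00, 17:00–18:00.
Dilnoza ∩ Pablo: 10:00–11:00, 16:30–17:30.
Dilnoza ∩ Pablo ∩ Thandi: 10:00–10:30, 17:00–17:30.
Dilnoza ∩ Pablo ∩ Thandi ∩ Farrukh: 17:00–17:30.
Dilnoza ∩ Pablo ∩ Thandi ∩ Farrukh ∩ Wei: 17:00–17:30.
Dilnoza ∩ Pablo ∩ Thandi ∩ Farrukh ∩ Wei ∩ Grace: 17:00–17:30.
Single common window of 30 minutes.

30 minutes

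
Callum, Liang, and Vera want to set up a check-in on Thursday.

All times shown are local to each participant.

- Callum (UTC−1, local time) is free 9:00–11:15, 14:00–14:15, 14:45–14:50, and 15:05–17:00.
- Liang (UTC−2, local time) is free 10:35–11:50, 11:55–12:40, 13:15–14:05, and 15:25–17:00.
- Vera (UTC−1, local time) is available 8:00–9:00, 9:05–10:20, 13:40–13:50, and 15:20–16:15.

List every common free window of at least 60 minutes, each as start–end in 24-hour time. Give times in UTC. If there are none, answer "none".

Callum → UTC: 10:00–12:15, 15:00–15:15, 15:45–15:50, 16:05–18:00.
Liang → UTC: 12:35–13:50, 13:55–14:40, 15:15–16:05, 17:25–19:00.
Vera → UTC: 09:00–10:00, 10:05–11:20, 14:40–14:50, 16:20–17:15.
Callum ∩ Liang: 15:45–15:50, 17:25–18:00.
Callum ∩ Liang ∩ Vera: (none).
Windows ≥ 60 min: (none).

none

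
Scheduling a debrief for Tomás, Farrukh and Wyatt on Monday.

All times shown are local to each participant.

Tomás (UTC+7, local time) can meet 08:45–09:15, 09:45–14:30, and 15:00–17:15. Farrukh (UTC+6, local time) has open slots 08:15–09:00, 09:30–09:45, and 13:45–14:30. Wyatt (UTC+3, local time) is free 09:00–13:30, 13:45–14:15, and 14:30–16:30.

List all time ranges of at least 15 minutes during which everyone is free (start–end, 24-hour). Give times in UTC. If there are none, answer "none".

08:00–08:30

Tomás → UTC: 01:45–02:15, 02:45–07:30, 08:00–10:15.
Farrukh → UTC: 02:15–03:00, 03:30–03:45, 07:45–08:30.
Wyatt → UTC: 06:00–10:30, 10:45–11:15, 11:30–13:30.
Tomás ∩ Farrukh: 02:45–03:00, 03:30–03:45, 08:00–08:30.
Tomás ∩ Farrukh ∩ Wyatt: 08:00–08:30.
Windows ≥ 15 min: 08:00–08:30.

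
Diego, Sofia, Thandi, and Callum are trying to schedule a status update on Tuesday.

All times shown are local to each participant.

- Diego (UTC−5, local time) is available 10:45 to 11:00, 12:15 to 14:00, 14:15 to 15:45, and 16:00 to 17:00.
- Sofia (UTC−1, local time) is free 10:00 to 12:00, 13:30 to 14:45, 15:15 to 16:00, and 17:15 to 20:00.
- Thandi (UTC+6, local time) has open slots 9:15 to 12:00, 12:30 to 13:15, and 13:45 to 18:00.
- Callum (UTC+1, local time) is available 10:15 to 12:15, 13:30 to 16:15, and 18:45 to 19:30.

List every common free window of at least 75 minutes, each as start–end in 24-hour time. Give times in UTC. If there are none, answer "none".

Diego → UTC: 15:45–16:00, 17:15–19:00, 19:15–20:45, 21:00–22:00.
Sofia → UTC: 11:00–13:00, 14:30–15:45, 16:15–17:00, 18:15–21:00.
Thandi → UTC: 03:15–06:00, 06:30–07:15, 07:45–12:00.
Callum → UTC: 09:15–11:15, 12:30–15:15, 17:45–18:30.
Diego ∩ Sofia: 18:15–19:00, 19:15–20:45.
Diego ∩ Sofia ∩ Thandi: (none).
Diego ∩ Sofia ∩ Thandi ∩ Callum: (none).
Windows ≥ 75 min: (none).

none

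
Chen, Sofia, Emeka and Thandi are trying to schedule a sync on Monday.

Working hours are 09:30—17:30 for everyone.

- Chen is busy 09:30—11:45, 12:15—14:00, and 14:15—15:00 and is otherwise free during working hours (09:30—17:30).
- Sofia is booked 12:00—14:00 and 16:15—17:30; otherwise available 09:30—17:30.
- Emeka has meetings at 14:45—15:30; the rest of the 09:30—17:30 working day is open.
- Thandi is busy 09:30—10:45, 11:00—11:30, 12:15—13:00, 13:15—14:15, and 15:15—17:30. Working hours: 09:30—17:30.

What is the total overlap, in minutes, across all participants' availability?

Chen free within 09:30–17:30: 11:45–12:15, 14:00–14:15, 15:00–17:30.
Sofia free within 09:30–17:30: 09:30–12:00, 14:00–16:15.
Emeka free within 09:30–17:30: 09:30–14:45, 15:30–17:30.
Thandi free within 09:30–17:30: 10:45–11:00, 11:30–12:15, 13:00–13:15, 14:15–15:15.
Chen ∩ Sofia: 11:45–12:00, 14:00–14:15, 15:00–16:15.
Chen ∩ Sofia ∩ Emeka: 11:45–12:00, 14:00–14:15, 15:30–16:15.
Chen ∩ Sofia ∩ Emeka ∩ Thandi: 11:45–12:00.
Total common minutes: 15.

15 minutes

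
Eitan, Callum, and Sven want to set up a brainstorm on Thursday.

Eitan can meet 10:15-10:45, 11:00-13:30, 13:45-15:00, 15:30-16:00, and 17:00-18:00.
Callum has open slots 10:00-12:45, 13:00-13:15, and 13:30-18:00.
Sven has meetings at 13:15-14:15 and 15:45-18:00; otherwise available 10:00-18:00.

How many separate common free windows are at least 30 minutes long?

3

Sven free within 10:00–18:00: 10:00–13:15, 14:15–15:45.
Eitan ∩ Callum: 10:15–10:45, 11:00–12:45, 13:00–13:15, 13:45–15:00, 15:30–16:00, 17:00–18:00.
Eitan ∩ Callum ∩ Sven: 10:15–10:45, 11:00–12:45, 13:00–13:15, 14:15–15:00, 15:30–15:45.
Windows ≥ 30 min: 10:15–10:45, 11:00–12:45, 14:15–15:00.
That's 3 windows.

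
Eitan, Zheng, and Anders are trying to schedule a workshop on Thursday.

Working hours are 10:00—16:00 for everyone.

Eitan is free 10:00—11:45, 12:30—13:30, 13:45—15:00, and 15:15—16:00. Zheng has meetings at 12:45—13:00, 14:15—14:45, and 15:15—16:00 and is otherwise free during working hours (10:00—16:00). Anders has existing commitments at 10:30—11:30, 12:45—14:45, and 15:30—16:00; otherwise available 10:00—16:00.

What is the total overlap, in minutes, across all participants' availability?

Zheng free within 10:00–16:00: 10:00–12:45, 13:00–14:15, 14:45–15:15.
Anders free within 10:00–16:00: 10:00–10:30, 11:30–12:45, 14:45–15:30.
Eitan ∩ Zheng: 10:00–11:45, 12:30–12:45, 13:00–13:30, 13:45–14:15, 14:45–15:00.
Eitan ∩ Zheng ∩ Anders: 10:00–10:30, 11:30–11:45, 12:30–12:45, 14:45–15:00.
Total common minutes: 30 + 15 + 15 + 15 = 75.

75 minutes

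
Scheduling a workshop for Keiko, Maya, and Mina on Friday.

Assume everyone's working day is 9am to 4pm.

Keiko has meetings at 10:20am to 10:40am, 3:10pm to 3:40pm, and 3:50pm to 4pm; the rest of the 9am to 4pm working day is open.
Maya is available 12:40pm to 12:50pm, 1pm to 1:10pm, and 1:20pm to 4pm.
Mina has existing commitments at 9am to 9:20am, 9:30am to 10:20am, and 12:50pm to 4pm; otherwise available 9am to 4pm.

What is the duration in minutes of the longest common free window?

10 minutes

Keiko free within 09:00–16:00: 09:00–10:20, 10:40–15:10, 15:40–15:50.
Mina free within 09:00–16:00: 09:20–09:30, 10:20–12:50.
Keiko ∩ Maya: 12:40–12:50, 13:00–13:10, 13:20–15:10, 15:40–15:50.
Keiko ∩ Maya ∩ Mina: 12:40–12:50.
Single common window of 10 minutes.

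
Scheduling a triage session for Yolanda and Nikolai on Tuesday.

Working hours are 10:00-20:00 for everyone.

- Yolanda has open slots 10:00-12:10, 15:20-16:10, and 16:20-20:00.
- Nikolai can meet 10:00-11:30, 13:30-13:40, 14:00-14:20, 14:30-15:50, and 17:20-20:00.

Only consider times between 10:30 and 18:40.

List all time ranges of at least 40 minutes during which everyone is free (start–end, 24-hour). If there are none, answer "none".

Yolanda ∩ Nikolai: 10:00–11:30, 15:20–15:50, 17:20–20:00.
Restricted to 10:30–18:40: 10:30–11:30, 15:20–15:50, 17:20–18:40.
Windows ≥ 40 min: 10:30–11:30, 17:20–18:40.

10:30–11:30, 17:20–18:40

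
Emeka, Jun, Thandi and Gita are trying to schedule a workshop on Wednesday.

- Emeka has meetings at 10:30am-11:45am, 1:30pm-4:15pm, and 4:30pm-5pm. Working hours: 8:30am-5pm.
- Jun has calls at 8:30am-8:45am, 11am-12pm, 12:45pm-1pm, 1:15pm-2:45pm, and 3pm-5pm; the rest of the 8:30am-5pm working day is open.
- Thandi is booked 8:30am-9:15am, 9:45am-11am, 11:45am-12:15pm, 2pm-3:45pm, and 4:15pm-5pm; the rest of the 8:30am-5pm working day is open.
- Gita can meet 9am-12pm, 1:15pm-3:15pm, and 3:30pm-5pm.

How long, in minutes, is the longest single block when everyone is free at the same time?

Emeka free within 08:30–17:00: 08:30–10:30, 11:45–13:30, 16:15–16:30.
Jun free within 08:30–17:00: 08:45–11:00, 12:00–12:45, 13:00–13:15, 14:45–15:00.
Thandi free within 08:30–17:00: 09:15–09:45, 11:00–11:45, 12:15–14:00, 15:45–16:15.
Emeka ∩ Jun: 08:45–10:30, 12:00–12:45, 13:00–13:15.
Emeka ∩ Jun ∩ Thandi: 09:15–09:45, 12:15–12:45, 13:00–13:15.
Emeka ∩ Jun ∩ Thandi ∩ Gita: 09:15–09:45.
Single common window of 30 minutes.

30 minutes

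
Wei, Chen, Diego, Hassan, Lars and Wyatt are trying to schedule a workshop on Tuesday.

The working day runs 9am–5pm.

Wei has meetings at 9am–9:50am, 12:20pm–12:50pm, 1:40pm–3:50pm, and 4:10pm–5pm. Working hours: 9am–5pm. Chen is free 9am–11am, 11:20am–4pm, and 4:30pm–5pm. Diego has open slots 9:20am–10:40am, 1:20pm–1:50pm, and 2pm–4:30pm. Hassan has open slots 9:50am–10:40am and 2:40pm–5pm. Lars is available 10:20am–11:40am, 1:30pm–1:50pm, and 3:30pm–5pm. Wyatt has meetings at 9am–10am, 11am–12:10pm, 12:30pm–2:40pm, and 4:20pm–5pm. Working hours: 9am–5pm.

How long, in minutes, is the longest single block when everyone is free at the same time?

20 minutes

Wei free within 09:00–17:00: 09:50–12:20, 12:50–13:40, 15:50–16:10.
Wyatt free within 09:00–17:00: 10:00–11:00, 12:10–12:30, 14:40–16:20.
Wei ∩ Chen: 09:50–11:00, 11:20–12:20, 12:50–13:40, 15:50–16:00.
Wei ∩ Chen ∩ Diego: 09:50–10:40, 13:20–13:40, 15:50–16:00.
Wei ∩ Chen ∩ Diego ∩ Hassan: 09:50–10:40, 15:50–16:00.
Wei ∩ Chen ∩ Diego ∩ Hassan ∩ Lars: 10:20–10:40, 15:50–16:00.
Wei ∩ Chen ∩ Diego ∩ Hassan ∩ Lars ∩ Wyatt: 10:20–10:40, 15:50–16:00.
Common window lengths: 20, 10 min; longest is 20.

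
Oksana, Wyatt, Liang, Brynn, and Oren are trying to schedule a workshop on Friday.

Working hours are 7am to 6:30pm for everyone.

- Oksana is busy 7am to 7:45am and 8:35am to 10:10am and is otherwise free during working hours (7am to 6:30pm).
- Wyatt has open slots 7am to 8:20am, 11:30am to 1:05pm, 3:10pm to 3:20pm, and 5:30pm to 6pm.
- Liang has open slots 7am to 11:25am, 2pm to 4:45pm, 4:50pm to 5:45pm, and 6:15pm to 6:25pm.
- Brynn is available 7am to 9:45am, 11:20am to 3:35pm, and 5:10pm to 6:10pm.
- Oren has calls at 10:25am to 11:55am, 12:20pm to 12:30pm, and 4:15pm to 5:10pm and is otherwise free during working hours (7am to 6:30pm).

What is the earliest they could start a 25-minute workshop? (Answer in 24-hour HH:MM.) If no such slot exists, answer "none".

07:45

Oksana free within 07:00–18:30: 07:45–08:35, 10:10–18:30.
Oren free within 07:00–18:30: 07:00–10:25, 11:55–12:20, 12:30–16:15, 17:10–18:30.
Oksana ∩ Wyatt: 07:45–08:20, 11:30–13:05, 15:10–15:20, 17:30–18:00.
Oksana ∩ Wyatt ∩ Liang: 07:45–08:20, 15:10–15:20, 17:30–17:45.
Oksana ∩ Wyatt ∩ Liang ∩ Brynn: 07:45–08:20, 15:10–15:20, 17:30–17:45.
Oksana ∩ Wyatt ∩ Liang ∩ Brynn ∩ Oren: 07:45–08:20, 15:10–15:20, 17:30–17:45.
Windows ≥ 25 min: 07:45–08:20.
Earliest such window starts at 07:45.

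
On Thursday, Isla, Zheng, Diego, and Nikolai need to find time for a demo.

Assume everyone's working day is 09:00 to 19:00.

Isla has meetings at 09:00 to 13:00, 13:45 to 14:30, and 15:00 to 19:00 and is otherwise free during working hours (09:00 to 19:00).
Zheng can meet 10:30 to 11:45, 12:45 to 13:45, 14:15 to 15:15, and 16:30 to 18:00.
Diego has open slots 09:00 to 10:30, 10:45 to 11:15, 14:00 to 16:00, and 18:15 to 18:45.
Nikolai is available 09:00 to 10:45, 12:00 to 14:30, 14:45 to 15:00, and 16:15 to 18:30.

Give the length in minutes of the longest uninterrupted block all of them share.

Isla free within 09:00–19:00: 13:00–13:45, 14:30–15:00.
Isla ∩ Zheng: 13:00–13:45, 14:30–15:00.
Isla ∩ Zheng ∩ Diego: 14:30–15:00.
Isla ∩ Zheng ∩ Diego ∩ Nikolai: 14:45–15:00.
Single common window of 15 minutes.

15 minutes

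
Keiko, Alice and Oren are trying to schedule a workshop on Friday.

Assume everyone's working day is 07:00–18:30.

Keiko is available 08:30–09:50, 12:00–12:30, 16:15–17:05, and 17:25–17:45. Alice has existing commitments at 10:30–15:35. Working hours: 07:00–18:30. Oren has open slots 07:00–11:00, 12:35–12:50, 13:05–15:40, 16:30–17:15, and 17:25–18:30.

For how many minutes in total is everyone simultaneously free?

135 minutes

Alice free within 07:00–18:30: 07:00–10:30, 15:35–18:30.
Keiko ∩ Alice: 08:30–09:50, 16:15–17:05, 17:25–17:45.
Keiko ∩ Alice ∩ Oren: 08:30–09:50, 16:30–17:05, 17:25–17:45.
Total common minutes: 80 + 35 + 20 = 135.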